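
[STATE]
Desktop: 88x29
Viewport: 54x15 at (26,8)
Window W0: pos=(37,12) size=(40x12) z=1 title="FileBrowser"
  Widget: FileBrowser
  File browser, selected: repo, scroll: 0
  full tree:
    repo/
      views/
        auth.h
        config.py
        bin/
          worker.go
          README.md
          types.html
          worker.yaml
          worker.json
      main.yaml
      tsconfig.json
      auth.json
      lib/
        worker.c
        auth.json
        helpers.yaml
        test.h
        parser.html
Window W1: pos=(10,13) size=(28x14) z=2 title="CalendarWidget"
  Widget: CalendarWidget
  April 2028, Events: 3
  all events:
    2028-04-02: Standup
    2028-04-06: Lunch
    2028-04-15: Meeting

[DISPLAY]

                                                      
                                                      
                                                      
                                                      
           ┏━━━━━━━━━━━━━━━━━━━━━━━━━━━━━━━━━━━━━━┓   
━━━━━━━━━━━┓ FileBrowser                          ┃   
           ┃──────────────────────────────────────┨   
───────────┨> [-] repo/                           ┃   
028        ┃    [+] views/                        ┃   
Sa Su      ┃    main.yaml                         ┃   
 1  2*     ┃    tsconfig.json                     ┃   
  8  9     ┃    auth.json                         ┃   
15* 16     ┃    [+] lib/                          ┃   
22 23      ┃                                      ┃   
29 30      ┃                                      ┃   


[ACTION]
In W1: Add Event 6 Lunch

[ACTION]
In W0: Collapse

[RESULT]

                                                      
                                                      
                                                      
                                                      
           ┏━━━━━━━━━━━━━━━━━━━━━━━━━━━━━━━━━━━━━━┓   
━━━━━━━━━━━┓ FileBrowser                          ┃   
           ┃──────────────────────────────────────┨   
───────────┨> [+] repo/                           ┃   
028        ┃                                      ┃   
Sa Su      ┃                                      ┃   
 1  2*     ┃                                      ┃   
  8  9     ┃                                      ┃   
15* 16     ┃                                      ┃   
22 23      ┃                                      ┃   
29 30      ┃                                      ┃   


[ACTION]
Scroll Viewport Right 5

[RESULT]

                                                      
                                                      
                                                      
                                                      
      ┏━━━━━━━━━━━━━━━━━━━━━━━━━━━━━━━━━━━━━━┓        
━━━━━━┓ FileBrowser                          ┃        
      ┃──────────────────────────────────────┨        
──────┨> [+] repo/                           ┃        
      ┃                                      ┃        
      ┃                                      ┃        
*     ┃                                      ┃        
9     ┃                                      ┃        
6     ┃                                      ┃        
      ┃                                      ┃        
      ┃                                      ┃        


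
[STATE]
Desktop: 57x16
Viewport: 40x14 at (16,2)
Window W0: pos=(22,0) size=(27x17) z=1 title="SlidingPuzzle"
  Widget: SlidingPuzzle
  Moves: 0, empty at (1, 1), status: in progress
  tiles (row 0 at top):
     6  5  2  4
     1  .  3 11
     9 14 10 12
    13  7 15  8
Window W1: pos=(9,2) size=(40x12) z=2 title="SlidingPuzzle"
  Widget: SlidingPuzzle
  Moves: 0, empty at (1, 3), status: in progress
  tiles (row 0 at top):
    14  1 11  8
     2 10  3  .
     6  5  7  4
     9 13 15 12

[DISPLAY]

━━━━━━━━━━━━━━━━━━━━━━━━━━━━━━━━┓       
ngPuzzle                        ┃       
────────────────────────────────┨       
────┬────┬────┐                 ┃       
  1 │ 11 │  8 │                 ┃       
────┼────┼────┤                 ┃       
 10 │  3 │    │                 ┃       
────┼────┼────┤                 ┃       
  5 │  7 │  4 │                 ┃       
────┼────┼────┤                 ┃       
 13 │ 15 │ 12 │                 ┃       
━━━━━━━━━━━━━━━━━━━━━━━━━━━━━━━━┛       
      ┃                         ┃       
      ┃                         ┃       


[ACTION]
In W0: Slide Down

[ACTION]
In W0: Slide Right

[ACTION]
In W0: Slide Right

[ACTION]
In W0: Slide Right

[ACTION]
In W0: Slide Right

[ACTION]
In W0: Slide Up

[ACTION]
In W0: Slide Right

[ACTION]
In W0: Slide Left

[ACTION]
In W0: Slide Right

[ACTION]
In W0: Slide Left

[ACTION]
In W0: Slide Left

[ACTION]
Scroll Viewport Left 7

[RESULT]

┏━━━━━━━━━━━━━━━━━━━━━━━━━━━━━━━━━━━━━━┓
┃ SlidingPuzzle                        ┃
┠──────────────────────────────────────┨
┃┌────┬────┬────┬────┐                 ┃
┃│ 14 │  1 │ 11 │  8 │                 ┃
┃├────┼────┼────┼────┤                 ┃
┃│  2 │ 10 │  3 │    │                 ┃
┃├────┼────┼────┼────┤                 ┃
┃│  6 │  5 │  7 │  4 │                 ┃
┃├────┼────┼────┼────┤                 ┃
┃│  9 │ 13 │ 15 │ 12 │                 ┃
┗━━━━━━━━━━━━━━━━━━━━━━━━━━━━━━━━━━━━━━┛
             ┃                         ┃
             ┃                         ┃


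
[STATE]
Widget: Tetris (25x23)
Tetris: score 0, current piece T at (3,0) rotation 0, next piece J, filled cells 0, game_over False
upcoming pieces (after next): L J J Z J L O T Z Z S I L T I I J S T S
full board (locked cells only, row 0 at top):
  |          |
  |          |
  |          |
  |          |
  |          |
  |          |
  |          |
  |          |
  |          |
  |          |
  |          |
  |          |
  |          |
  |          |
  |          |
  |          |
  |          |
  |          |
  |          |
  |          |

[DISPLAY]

    ▒     │Next:         
   ▒▒▒    │█             
          │███           
          │              
          │              
          │              
          │Score:        
          │0             
          │              
          │              
          │              
          │              
          │              
          │              
          │              
          │              
          │              
          │              
          │              
          │              
          │              
          │              
          │              


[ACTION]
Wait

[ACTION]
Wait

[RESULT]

          │Next:         
          │█             
    ▒     │███           
   ▒▒▒    │              
          │              
          │              
          │Score:        
          │0             
          │              
          │              
          │              
          │              
          │              
          │              
          │              
          │              
          │              
          │              
          │              
          │              
          │              
          │              
          │              


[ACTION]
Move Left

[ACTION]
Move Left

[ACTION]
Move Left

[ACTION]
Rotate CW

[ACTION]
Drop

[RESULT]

          │Next:         
          │█             
          │███           
▒         │              
▒▒        │              
▒         │              
          │Score:        
          │0             
          │              
          │              
          │              
          │              
          │              
          │              
          │              
          │              
          │              
          │              
          │              
          │              
          │              
          │              
          │              


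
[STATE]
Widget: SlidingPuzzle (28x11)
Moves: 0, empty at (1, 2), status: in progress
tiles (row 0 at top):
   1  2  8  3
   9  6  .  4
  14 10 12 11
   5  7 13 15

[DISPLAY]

┌────┬────┬────┬────┐       
│  1 │  2 │  8 │  3 │       
├────┼────┼────┼────┤       
│  9 │  6 │    │  4 │       
├────┼────┼────┼────┤       
│ 14 │ 10 │ 12 │ 11 │       
├────┼────┼────┼────┤       
│  5 │  7 │ 13 │ 15 │       
└────┴────┴────┴────┘       
Moves: 0                    
                            


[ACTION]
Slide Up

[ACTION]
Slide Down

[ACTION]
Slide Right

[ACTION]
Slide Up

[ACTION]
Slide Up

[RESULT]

┌────┬────┬────┬────┐       
│  1 │  2 │  8 │  3 │       
├────┼────┼────┼────┤       
│  9 │ 10 │  6 │  4 │       
├────┼────┼────┼────┤       
│ 14 │  7 │ 12 │ 11 │       
├────┼────┼────┼────┤       
│  5 │    │ 13 │ 15 │       
└────┴────┴────┴────┘       
Moves: 5                    
                            


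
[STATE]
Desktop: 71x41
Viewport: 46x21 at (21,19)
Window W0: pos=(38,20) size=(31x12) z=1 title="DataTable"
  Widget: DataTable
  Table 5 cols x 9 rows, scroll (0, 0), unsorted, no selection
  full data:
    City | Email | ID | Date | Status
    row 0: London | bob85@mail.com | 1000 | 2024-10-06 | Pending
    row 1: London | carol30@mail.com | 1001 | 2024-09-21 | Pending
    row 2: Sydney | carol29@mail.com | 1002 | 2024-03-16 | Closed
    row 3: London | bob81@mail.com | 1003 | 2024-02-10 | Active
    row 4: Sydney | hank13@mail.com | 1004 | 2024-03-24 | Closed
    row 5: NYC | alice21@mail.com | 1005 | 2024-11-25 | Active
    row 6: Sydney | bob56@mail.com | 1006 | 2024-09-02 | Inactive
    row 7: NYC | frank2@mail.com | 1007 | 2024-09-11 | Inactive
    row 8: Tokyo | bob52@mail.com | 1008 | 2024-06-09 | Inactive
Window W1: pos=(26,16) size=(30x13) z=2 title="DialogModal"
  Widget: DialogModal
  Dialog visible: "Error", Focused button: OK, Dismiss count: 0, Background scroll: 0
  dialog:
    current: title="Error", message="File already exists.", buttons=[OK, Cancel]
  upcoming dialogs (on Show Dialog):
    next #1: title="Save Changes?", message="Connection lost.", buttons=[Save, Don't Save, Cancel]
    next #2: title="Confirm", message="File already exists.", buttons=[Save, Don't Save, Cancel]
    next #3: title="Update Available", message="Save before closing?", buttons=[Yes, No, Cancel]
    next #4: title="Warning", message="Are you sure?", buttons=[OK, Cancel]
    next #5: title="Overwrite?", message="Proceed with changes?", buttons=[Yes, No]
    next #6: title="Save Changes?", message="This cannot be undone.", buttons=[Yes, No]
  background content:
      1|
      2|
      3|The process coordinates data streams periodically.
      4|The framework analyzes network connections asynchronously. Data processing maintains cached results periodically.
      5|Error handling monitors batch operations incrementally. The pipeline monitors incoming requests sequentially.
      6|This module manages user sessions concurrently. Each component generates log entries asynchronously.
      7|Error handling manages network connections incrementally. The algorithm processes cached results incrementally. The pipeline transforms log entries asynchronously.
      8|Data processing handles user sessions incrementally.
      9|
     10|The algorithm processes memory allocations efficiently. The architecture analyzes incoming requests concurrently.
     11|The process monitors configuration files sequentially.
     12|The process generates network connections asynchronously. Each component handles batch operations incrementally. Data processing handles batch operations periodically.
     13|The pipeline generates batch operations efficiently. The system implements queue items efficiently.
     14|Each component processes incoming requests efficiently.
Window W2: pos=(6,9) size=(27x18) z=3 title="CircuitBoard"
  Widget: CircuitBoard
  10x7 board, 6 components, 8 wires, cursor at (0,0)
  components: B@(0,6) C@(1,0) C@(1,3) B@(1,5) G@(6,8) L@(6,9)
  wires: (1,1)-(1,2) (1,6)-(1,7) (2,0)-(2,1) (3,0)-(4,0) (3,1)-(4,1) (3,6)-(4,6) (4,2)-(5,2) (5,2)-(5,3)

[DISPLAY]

           ┃                      ┃           
           ┃                      ┃━━━━━━━━━━━
           ┃───────────────────┐ta┃           
           ┃     Error         │wo┃───────────
─ ·        ┃le already exists. │tc┃      │ID  
           ┃ [OK]  Cancel      │es┃──────┼────
           ┃───────────────────┘wo┃.com  │1000
━━━━━━━━━━━┛rocessing handles user┃il.com│1001
     ┃                            ┃il.com│1002
     ┗━━━━━━━━━━━━━━━━━━━━━━━━━━━━┛.com  │1003
                 ┃Sydney│hank13@mail.com │1004
                 ┃NYC   │alice21@mail.com│1005
                 ┗━━━━━━━━━━━━━━━━━━━━━━━━━━━━
                                              
                                              
                                              
                                              
                                              
                                              
                                              
                                              


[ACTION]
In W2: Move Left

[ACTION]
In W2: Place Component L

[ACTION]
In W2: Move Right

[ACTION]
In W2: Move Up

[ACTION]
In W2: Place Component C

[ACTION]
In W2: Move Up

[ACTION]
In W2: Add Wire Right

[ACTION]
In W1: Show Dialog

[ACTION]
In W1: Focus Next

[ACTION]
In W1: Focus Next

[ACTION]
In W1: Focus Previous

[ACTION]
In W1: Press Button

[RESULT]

           ┃                      ┃           
           ┃                      ┃━━━━━━━━━━━
           ┃ocess coordinates data┃           
           ┃amework analyzes netwo┃───────────
─ ·        ┃handling monitors batc┃      │ID  
           ┃odule manages user ses┃──────┼────
           ┃handling manages netwo┃.com  │1000
━━━━━━━━━━━┛rocessing handles user┃il.com│1001
     ┃                            ┃il.com│1002
     ┗━━━━━━━━━━━━━━━━━━━━━━━━━━━━┛.com  │1003
                 ┃Sydney│hank13@mail.com │1004
                 ┃NYC   │alice21@mail.com│1005
                 ┗━━━━━━━━━━━━━━━━━━━━━━━━━━━━
                                              
                                              
                                              
                                              
                                              
                                              
                                              
                                              


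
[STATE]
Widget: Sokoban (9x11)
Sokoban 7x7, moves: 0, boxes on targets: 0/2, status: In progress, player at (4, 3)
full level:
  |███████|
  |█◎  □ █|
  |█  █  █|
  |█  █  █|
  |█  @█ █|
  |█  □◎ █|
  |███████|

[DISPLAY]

███████  
█◎  □ █  
█  █  █  
█  █  █  
█  @█ █  
█  □◎ █  
███████  
Moves: 0 
         
         
         


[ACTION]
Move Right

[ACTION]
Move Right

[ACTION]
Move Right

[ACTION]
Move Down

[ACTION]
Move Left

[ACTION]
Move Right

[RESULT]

███████  
█◎  □ █  
█  █  █  
█  █  █  
█  @█ █  
█  □◎ █  
███████  
Moves: 2 
         
         
         


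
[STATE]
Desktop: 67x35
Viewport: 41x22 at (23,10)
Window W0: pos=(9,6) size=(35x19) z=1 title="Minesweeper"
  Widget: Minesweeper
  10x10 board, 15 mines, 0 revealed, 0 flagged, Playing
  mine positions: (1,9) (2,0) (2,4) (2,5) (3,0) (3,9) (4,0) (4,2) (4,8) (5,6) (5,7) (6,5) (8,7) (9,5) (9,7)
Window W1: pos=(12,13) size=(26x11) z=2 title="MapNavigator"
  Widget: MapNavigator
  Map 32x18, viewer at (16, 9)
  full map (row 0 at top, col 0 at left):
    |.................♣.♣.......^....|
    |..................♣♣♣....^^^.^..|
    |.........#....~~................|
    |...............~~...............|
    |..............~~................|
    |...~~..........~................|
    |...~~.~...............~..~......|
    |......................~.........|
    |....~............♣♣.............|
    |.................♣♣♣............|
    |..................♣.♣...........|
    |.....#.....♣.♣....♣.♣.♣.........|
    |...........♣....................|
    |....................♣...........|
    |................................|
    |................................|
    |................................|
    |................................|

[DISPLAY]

                    ┃                    
                    ┃                    
                    ┃                    
━━━━━━━━━━━━━━┓     ┃                    
tor           ┃     ┃                    
──────────────┨     ┃                    
........~..~..┃     ┃                    
........~.....┃     ┃                    
...♣♣.........┃     ┃                    
..@♣♣♣........┃     ┃                    
....♣.♣.......┃     ┃                    
....♣.♣.♣.....┃     ┃                    
..............┃     ┃                    
━━━━━━━━━━━━━━┛     ┃                    
━━━━━━━━━━━━━━━━━━━━┛                    
                                         
                                         
                                         
                                         
                                         
                                         
                                         


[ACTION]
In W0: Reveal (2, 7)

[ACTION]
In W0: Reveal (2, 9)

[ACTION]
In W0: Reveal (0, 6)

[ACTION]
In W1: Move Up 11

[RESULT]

                    ┃                    
                    ┃                    
                    ┃                    
━━━━━━━━━━━━━━┓     ┃                    
tor           ┃     ┃                    
──────────────┨     ┃                    
              ┃     ┃                    
              ┃     ┃                    
              ┃     ┃                    
..@♣.♣.......^┃     ┃                    
....♣♣♣....^^^┃     ┃                    
~~............┃     ┃                    
.~~...........┃     ┃                    
━━━━━━━━━━━━━━┛     ┃                    
━━━━━━━━━━━━━━━━━━━━┛                    
                                         
                                         
                                         
                                         
                                         
                                         
                                         


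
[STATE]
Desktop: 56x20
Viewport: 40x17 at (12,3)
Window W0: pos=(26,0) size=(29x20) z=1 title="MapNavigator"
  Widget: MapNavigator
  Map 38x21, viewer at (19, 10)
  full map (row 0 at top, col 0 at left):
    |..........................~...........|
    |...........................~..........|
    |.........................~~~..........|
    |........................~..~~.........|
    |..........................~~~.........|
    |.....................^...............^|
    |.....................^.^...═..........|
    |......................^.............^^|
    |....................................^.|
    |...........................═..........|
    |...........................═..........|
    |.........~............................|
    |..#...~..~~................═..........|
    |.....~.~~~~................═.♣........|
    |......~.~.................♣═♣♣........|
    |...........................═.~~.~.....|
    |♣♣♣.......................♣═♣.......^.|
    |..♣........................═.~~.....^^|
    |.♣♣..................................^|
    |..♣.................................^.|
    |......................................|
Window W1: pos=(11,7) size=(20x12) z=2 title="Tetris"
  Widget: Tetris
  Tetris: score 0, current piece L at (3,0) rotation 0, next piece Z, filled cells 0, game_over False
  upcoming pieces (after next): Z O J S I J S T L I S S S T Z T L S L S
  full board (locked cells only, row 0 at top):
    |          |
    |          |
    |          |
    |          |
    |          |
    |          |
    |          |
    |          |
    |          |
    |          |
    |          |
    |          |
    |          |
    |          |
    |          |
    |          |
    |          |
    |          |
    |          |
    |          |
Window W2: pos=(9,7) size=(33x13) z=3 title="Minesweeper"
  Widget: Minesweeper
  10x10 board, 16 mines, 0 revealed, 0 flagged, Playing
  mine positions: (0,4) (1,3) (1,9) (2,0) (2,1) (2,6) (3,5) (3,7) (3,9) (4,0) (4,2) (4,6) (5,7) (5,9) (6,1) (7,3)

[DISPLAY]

              ┃...................~~~...
              ┃..................~..~~..
              ┃....................~~~..
              ┃...............^.........
━━━━━━━━━━━━━━━━━━━━━━━━━━━━━┓^.^...═...
inesweeper                   ┃.^........
─────────────────────────────┨..........
■■■■■■■■                     ┃......═...
■■■■■■■■                     ┃......═...
■■■■■■■■                     ┃..........
■■■■■■■■                     ┃......═...
■■■■■■■■                     ┃......═.♣.
■■■■■■■■                     ┃.....♣═♣♣.
■■■■■■■■                     ┃......═.~~
■■■■■■■■                     ┃.....♣═♣..
■■■■■■■■                     ┃......═.~~
━━━━━━━━━━━━━━━━━━━━━━━━━━━━━┛━━━━━━━━━━


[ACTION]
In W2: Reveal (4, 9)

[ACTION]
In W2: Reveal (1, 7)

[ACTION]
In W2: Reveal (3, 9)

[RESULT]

              ┃...................~~~...
              ┃..................~..~~..
              ┃....................~~~..
              ┃...............^.........
━━━━━━━━━━━━━━━━━━━━━━━━━━━━━┓^.^...═...
inesweeper                   ┃.^........
─────────────────────────────┨..........
■■✹■■■■■                     ┃......═...
■✹■■■1■✹                     ┃......═...
■■■■✹■■■                     ┃..........
■■■✹■✹■✹                     ┃......═...
✹■■■✹■■2                     ┃......═.♣.
■■■■■✹■✹                     ┃.....♣═♣♣.
■■■■■■■■                     ┃......═.~~
■✹■■■■■■                     ┃.....♣═♣..
■■■■■■■■                     ┃......═.~~
━━━━━━━━━━━━━━━━━━━━━━━━━━━━━┛━━━━━━━━━━


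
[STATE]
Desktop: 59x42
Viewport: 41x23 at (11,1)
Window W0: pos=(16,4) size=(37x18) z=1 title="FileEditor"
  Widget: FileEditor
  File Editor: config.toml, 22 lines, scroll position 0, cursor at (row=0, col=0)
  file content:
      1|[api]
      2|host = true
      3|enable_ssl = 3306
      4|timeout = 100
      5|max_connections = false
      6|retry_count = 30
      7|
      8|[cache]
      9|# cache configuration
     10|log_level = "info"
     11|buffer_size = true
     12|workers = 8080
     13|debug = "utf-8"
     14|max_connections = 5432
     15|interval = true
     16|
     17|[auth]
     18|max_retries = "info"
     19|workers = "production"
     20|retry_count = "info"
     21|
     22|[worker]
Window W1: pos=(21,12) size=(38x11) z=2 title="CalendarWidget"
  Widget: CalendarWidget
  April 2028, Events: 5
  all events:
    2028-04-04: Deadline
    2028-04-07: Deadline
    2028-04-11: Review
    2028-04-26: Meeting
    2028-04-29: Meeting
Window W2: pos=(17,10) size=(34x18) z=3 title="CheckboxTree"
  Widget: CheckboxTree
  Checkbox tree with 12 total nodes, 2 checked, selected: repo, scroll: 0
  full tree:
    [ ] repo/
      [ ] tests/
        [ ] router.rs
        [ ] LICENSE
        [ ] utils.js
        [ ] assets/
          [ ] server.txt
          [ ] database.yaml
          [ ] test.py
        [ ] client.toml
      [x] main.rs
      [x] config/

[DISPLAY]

                                         
                                         
                                         
     ┏━━━━━━━━━━━━━━━━━━━━━━━━━━━━━━━━━━━
     ┃ FileEditor                        
     ┠───────────────────────────────────
     ┃█api]                             ▲
     ┃host = true                       █
     ┃enable_ssl = 3306                 ░
     ┃┏━━━━━━━━━━━━━━━━━━━━━━━━━━━━━━━━┓░
     ┃┃ CheckboxTree                   ┃░
     ┃┠────────────────────────────────┨━
     ┃┃>[-] repo/                      ┃ 
     ┃┃   [ ] tests/                   ┃─
     ┃┃     [ ] router.rs              ┃ 
     ┃┃     [ ] LICENSE                ┃ 
     ┃┃     [ ] utils.js               ┃ 
     ┃┃     [ ] assets/                ┃ 
     ┃┃       [ ] server.txt           ┃ 
     ┃┃       [ ] database.yaml        ┃ 
     ┗┃       [ ] test.py              ┃ 
      ┃     [ ] client.toml            ┃━
      ┃   [x] main.rs                  ┃ 


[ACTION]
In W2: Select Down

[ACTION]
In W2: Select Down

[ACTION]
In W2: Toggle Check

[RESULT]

                                         
                                         
                                         
     ┏━━━━━━━━━━━━━━━━━━━━━━━━━━━━━━━━━━━
     ┃ FileEditor                        
     ┠───────────────────────────────────
     ┃█api]                             ▲
     ┃host = true                       █
     ┃enable_ssl = 3306                 ░
     ┃┏━━━━━━━━━━━━━━━━━━━━━━━━━━━━━━━━┓░
     ┃┃ CheckboxTree                   ┃░
     ┃┠────────────────────────────────┨━
     ┃┃ [-] repo/                      ┃ 
     ┃┃   [-] tests/                   ┃─
     ┃┃>    [x] router.rs              ┃ 
     ┃┃     [ ] LICENSE                ┃ 
     ┃┃     [ ] utils.js               ┃ 
     ┃┃     [ ] assets/                ┃ 
     ┃┃       [ ] server.txt           ┃ 
     ┃┃       [ ] database.yaml        ┃ 
     ┗┃       [ ] test.py              ┃ 
      ┃     [ ] client.toml            ┃━
      ┃   [x] main.rs                  ┃ 


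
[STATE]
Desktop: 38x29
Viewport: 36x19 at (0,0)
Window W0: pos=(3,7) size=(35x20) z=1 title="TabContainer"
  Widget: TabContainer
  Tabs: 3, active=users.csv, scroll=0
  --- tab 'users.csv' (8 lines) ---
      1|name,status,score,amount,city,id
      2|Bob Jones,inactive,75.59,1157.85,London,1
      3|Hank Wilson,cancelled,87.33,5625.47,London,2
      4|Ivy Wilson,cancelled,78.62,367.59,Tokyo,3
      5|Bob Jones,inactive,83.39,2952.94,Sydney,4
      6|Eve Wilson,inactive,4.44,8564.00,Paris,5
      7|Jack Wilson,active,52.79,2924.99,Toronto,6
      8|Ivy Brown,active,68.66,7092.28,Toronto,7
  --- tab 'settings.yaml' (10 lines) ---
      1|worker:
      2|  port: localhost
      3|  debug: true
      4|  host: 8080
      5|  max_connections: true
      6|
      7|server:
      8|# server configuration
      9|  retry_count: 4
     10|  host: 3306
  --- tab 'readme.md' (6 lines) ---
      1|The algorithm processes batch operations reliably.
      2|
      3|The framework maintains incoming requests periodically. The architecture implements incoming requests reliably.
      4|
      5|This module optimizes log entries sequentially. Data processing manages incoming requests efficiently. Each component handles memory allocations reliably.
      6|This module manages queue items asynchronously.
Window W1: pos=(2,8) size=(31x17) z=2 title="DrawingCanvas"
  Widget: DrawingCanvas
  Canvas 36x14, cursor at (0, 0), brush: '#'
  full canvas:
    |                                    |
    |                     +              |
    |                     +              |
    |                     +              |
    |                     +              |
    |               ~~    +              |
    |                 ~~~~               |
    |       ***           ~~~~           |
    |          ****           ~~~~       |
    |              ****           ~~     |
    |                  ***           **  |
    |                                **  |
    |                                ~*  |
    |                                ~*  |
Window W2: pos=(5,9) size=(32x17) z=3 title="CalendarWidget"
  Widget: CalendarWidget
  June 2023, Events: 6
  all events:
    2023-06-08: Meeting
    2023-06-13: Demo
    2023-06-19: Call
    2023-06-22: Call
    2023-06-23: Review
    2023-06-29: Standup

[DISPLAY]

                                    
                                    
                                    
                                    
                                    
                                    
                                    
   ┏━━━━━━━━━━━━━━━━━━━━━━━━━━━━━━━━
  ┏━━━━━━━━━━━━━━━━━━━━━━━━━━━━━┓   
  ┃ D┏━━━━━━━━━━━━━━━━━━━━━━━━━━━━━━
  ┠──┃ CalendarWidget               
  ┃+ ┠──────────────────────────────
  ┃  ┃          June 2023           
  ┃  ┃Mo Tu We Th Fr Sa Su          
  ┃  ┃          1  2  3  4          
  ┃  ┃ 5  6  7  8*  9 10 11         
  ┃  ┃12 13* 14 15 16 17 18         
  ┃  ┃19* 20 21 22* 23* 24 25       
  ┃  ┃26 27 28 29* 30               


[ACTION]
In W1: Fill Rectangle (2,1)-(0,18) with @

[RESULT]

                                    
                                    
                                    
                                    
                                    
                                    
                                    
   ┏━━━━━━━━━━━━━━━━━━━━━━━━━━━━━━━━
  ┏━━━━━━━━━━━━━━━━━━━━━━━━━━━━━┓   
  ┃ D┏━━━━━━━━━━━━━━━━━━━━━━━━━━━━━━
  ┠──┃ CalendarWidget               
  ┃+@┠──────────────────────────────
  ┃ @┃          June 2023           
  ┃ @┃Mo Tu We Th Fr Sa Su          
  ┃  ┃          1  2  3  4          
  ┃  ┃ 5  6  7  8*  9 10 11         
  ┃  ┃12 13* 14 15 16 17 18         
  ┃  ┃19* 20 21 22* 23* 24 25       
  ┃  ┃26 27 28 29* 30               


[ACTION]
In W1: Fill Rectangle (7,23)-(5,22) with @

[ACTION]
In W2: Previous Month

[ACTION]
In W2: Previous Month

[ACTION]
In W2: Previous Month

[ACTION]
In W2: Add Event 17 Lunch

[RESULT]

                                    
                                    
                                    
                                    
                                    
                                    
                                    
   ┏━━━━━━━━━━━━━━━━━━━━━━━━━━━━━━━━
  ┏━━━━━━━━━━━━━━━━━━━━━━━━━━━━━┓   
  ┃ D┏━━━━━━━━━━━━━━━━━━━━━━━━━━━━━━
  ┠──┃ CalendarWidget               
  ┃+@┠──────────────────────────────
  ┃ @┃          March 2023          
  ┃ @┃Mo Tu We Th Fr Sa Su          
  ┃  ┃       1  2  3  4  5          
  ┃  ┃ 6  7  8  9 10 11 12          
  ┃  ┃13 14 15 16 17* 18 19         
  ┃  ┃20 21 22 23 24 25 26          
  ┃  ┃27 28 29 30 31                


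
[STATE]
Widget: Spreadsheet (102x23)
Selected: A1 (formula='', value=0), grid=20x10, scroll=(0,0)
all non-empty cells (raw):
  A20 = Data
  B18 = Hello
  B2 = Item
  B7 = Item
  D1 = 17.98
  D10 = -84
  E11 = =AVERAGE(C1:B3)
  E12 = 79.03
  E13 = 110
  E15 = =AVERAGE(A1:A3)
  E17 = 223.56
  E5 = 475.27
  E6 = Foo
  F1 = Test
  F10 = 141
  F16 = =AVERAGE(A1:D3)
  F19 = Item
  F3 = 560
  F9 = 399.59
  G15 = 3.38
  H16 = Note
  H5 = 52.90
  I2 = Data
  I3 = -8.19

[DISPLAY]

A1:                                                                                                   
       A       B       C       D       E       F       G       H       I       J                      
------------------------------------------------------------------------------------------------------
  1      [0]       0       0   17.98       0Test           0       0       0       0                  
  2        0Item           0       0       0       0       0       0Data           0                  
  3        0       0       0       0       0     560       0       0   -8.19       0                  
  4        0       0       0       0       0       0       0       0       0       0                  
  5        0       0       0       0  475.27       0       0   52.90       0       0                  
  6        0       0       0       0Foo            0       0       0       0       0                  
  7        0Item           0       0       0       0       0       0       0       0                  
  8        0       0       0       0       0       0       0       0       0       0                  
  9        0       0       0       0       0  399.59       0       0       0       0                  
 10        0       0       0     -84       0     141       0       0       0       0                  
 11        0       0       0       0       0       0       0       0       0       0                  
 12        0       0       0       0   79.03       0       0       0       0       0                  
 13        0       0       0       0     110       0       0       0       0       0                  
 14        0       0       0       0       0       0       0       0       0       0                  
 15        0       0       0       0       0       0    3.38       0       0       0                  
 16        0       0       0       0       0    1.63       0Note           0       0                  
 17        0       0       0       0  223.56       0       0       0       0       0                  
 18        0Hello          0       0       0       0       0       0       0       0                  
 19        0       0       0       0       0Item           0       0       0       0                  
 20 Data           0       0       0       0       0       0       0       0       0                  


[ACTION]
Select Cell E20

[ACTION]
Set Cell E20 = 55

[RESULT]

E20: 55                                                                                               
       A       B       C       D       E       F       G       H       I       J                      
------------------------------------------------------------------------------------------------------
  1        0       0       0   17.98       0Test           0       0       0       0                  
  2        0Item           0       0       0       0       0       0Data           0                  
  3        0       0       0       0       0     560       0       0   -8.19       0                  
  4        0       0       0       0       0       0       0       0       0       0                  
  5        0       0       0       0  475.27       0       0   52.90       0       0                  
  6        0       0       0       0Foo            0       0       0       0       0                  
  7        0Item           0       0       0       0       0       0       0       0                  
  8        0       0       0       0       0       0       0       0       0       0                  
  9        0       0       0       0       0  399.59       0       0       0       0                  
 10        0       0       0     -84       0     141       0       0       0       0                  
 11        0       0       0       0       0       0       0       0       0       0                  
 12        0       0       0       0   79.03       0       0       0       0       0                  
 13        0       0       0       0     110       0       0       0       0       0                  
 14        0       0       0       0       0       0       0       0       0       0                  
 15        0       0       0       0       0       0    3.38       0       0       0                  
 16        0       0       0       0       0    1.63       0Note           0       0                  
 17        0       0       0       0  223.56       0       0       0       0       0                  
 18        0Hello          0       0       0       0       0       0       0       0                  
 19        0       0       0       0       0Item           0       0       0       0                  
 20 Data           0       0       0    [55]       0       0       0       0       0                  


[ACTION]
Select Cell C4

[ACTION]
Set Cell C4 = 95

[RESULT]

C4: 95                                                                                                
       A       B       C       D       E       F       G       H       I       J                      
------------------------------------------------------------------------------------------------------
  1        0       0       0   17.98       0Test           0       0       0       0                  
  2        0Item           0       0       0       0       0       0Data           0                  
  3        0       0       0       0       0     560       0       0   -8.19       0                  
  4        0       0    [95]       0       0       0       0       0       0       0                  
  5        0       0       0       0  475.27       0       0   52.90       0       0                  
  6        0       0       0       0Foo            0       0       0       0       0                  
  7        0Item           0       0       0       0       0       0       0       0                  
  8        0       0       0       0       0       0       0       0       0       0                  
  9        0       0       0       0       0  399.59       0       0       0       0                  
 10        0       0       0     -84       0     141       0       0       0       0                  
 11        0       0       0       0       0       0       0       0       0       0                  
 12        0       0       0       0   79.03       0       0       0       0       0                  
 13        0       0       0       0     110       0       0       0       0       0                  
 14        0       0       0       0       0       0       0       0       0       0                  
 15        0       0       0       0       0       0    3.38       0       0       0                  
 16        0       0       0       0       0    1.63       0Note           0       0                  
 17        0       0       0       0  223.56       0       0       0       0       0                  
 18        0Hello          0       0       0       0       0       0       0       0                  
 19        0       0       0       0       0Item           0       0       0       0                  
 20 Data           0       0       0      55       0       0       0       0       0                  
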